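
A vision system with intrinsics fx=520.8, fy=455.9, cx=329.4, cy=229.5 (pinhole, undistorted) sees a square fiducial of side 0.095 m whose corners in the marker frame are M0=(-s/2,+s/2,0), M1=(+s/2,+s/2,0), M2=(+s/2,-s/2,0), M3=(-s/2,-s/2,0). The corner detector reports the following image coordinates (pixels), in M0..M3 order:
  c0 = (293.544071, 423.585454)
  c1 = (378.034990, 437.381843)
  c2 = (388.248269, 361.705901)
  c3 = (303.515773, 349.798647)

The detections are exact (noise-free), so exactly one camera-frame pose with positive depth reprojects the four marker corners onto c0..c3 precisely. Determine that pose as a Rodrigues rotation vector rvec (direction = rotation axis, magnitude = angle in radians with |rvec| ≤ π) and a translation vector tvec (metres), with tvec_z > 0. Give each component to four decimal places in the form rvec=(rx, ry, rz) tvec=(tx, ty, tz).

rvec=(-0.0100, 0.1534, 0.1174) tvec=(0.0121, 0.2066, 0.5758)

Intrinsics K: fx=520.8, fy=455.9, cx=329.4, cy=229.5
Marker side s = 0.095 m; corners in marker frame (Z=0):
  M0 = (-0.0475, +0.0475, 0)
  M1 = (+0.0475, +0.0475, 0)
  M2 = (+0.0475, -0.0475, 0)
  M3 = (-0.0475, -0.0475, 0)
Detected image corners:
  c0 = (293.544071, 423.585454) px
  c1 = (378.034990, 437.381843) px
  c2 = (388.248269, 361.705901) px
  c3 = (303.515773, 349.798647) px
Planar DLT: solve 8×8 A·h = b for H (H[2,2]=1):
  H  [+800.05185 -106.78374 +340.30202]
  H  [+30.78658 +785.87109 +393.03390]
  H  [-0.26581 -0.00165 +1.00000]
B = K⁻¹H; ‖b₁‖=1.736635, ‖b₂‖=1.736635; λ = 2/(‖b₁‖+‖b₂‖) = 0.575826, sign → tz>0 ⇒ λ=+0.575826
r₁ = λ·B[:,0] = (+0.98139,+0.11594,-0.15306); r₂ = λ·B[:,1] = (-0.11746,+0.99308,-0.00095)
r₃ = r₁×r₂ = (+0.15189,+0.01891,+0.98822); SVD([r₁ r₂ r₃]) → R = UVᵀ:
  R  [+0.98139 -0.11746 +0.15189]
  R  [+0.11594 +0.99308 +0.01891]
  R  [-0.15306 -0.00095 +0.98822]
t = (+0.01205, +0.20655, +0.57583) m
tr R = 2.962685; θ = arccos((tr R − 1)/2) = 0.193471 rad = 11.085°
axis k = ((R−Rᵀ)₃₂, (R−Rᵀ)₁₃, (R−Rᵀ)₂₁) / (2 sinθ) = (-0.051657, +0.793044, +0.606971)
rvec = θ·k = (-0.009994, +0.153431, +0.117431)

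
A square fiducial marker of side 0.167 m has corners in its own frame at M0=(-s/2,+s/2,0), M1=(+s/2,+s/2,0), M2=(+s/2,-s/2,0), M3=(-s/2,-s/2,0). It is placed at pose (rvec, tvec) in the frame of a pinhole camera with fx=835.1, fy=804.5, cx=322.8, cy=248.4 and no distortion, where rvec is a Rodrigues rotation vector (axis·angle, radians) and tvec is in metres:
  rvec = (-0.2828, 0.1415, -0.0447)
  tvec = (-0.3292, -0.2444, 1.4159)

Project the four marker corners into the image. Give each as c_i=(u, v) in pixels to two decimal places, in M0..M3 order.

c0=(78.98, 157.28) c1=(174.92, 149.61) c2=(177.43, 62.62) c3=(84.56, 71.37)

Intrinsics K: fx=835.1, fy=804.5, cx=322.8, cy=248.4
Marker side s = 0.167 m; corners in marker frame (Z=0):
  M0 = (-0.0835, +0.0835, 0)
  M1 = (+0.0835, +0.0835, 0)
  M2 = (+0.0835, -0.0835, 0)
  M3 = (-0.0835, -0.0835, 0)
rvec = (-0.2828, 0.1415, -0.0447), |rvec| = θ = 0.31937 rad = 18.298°
Rodrigues: sinθ=0.31397, 1−cosθ=0.05057; R = I + sinθ·[k]× + (1−cosθ)·[k]×²:
    [+0.98908 +0.02411 +0.14537]
    [-0.06378 +0.95936 +0.27488]
    [-0.13284 -0.28115 +0.95042]
t = (-0.3292, -0.2444, 1.4159) m
M0: Pc = R·M0+t = (-0.40978, -0.15897, +1.40352); u = 835.1·(-0.40978)/1.40352 + 322.8 = 78.9811, v = 804.5·(-0.15897)/1.40352 + 248.4 = 157.2793
M1: Pc = R·M1+t = (-0.24460, -0.16962, +1.38133); u = 835.1·(-0.24460)/1.38133 + 322.8 = 174.9250, v = 804.5·(-0.16962)/1.38133 + 248.4 = 149.6122
M2: Pc = R·M2+t = (-0.24862, -0.32983, +1.42828); u = 835.1·(-0.24862)/1.42828 + 322.8 = 177.4324, v = 804.5·(-0.32983)/1.42828 + 248.4 = 62.6175
M3: Pc = R·M3+t = (-0.41380, -0.31918, +1.45047); u = 835.1·(-0.41380)/1.45047 + 322.8 = 84.5560, v = 804.5·(-0.31918)/1.45047 + 248.4 = 71.3669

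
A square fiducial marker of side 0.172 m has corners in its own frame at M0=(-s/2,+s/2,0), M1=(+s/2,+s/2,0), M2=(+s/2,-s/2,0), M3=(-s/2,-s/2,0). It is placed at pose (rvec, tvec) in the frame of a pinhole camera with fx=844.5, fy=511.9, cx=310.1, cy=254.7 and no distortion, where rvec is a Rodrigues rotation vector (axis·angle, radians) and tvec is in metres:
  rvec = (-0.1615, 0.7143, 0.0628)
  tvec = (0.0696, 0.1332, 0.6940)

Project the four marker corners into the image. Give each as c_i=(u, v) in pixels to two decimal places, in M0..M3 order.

c0=(304.46, 405.42) c1=(478.27, 432.89) c2=(497.84, 293.09) c3=(326.07, 287.14)

Intrinsics K: fx=844.5, fy=511.9, cx=310.1, cy=254.7
Marker side s = 0.172 m; corners in marker frame (Z=0):
  M0 = (-0.0860, +0.0860, 0)
  M1 = (+0.0860, +0.0860, 0)
  M2 = (+0.0860, -0.0860, 0)
  M3 = (-0.0860, -0.0860, 0)
rvec = (-0.1615, 0.7143, 0.0628), |rvec| = θ = 0.73502 rad = 42.113°
Rodrigues: sinθ=0.67060, 1−cosθ=0.25818; R = I + sinθ·[k]× + (1−cosθ)·[k]×²:
    [+0.75428 -0.11243 +0.64685]
    [+0.00217 +0.98565 +0.16878]
    [-0.65655 -0.12591 +0.74370]
t = (0.0696, 0.1332, 0.6940) m
M0: Pc = R·M0+t = (-0.00494, +0.21778, +0.73963); u = 844.5·(-0.00494)/0.73963 + 310.1 = 304.4631, v = 511.9·(+0.21778)/0.73963 + 254.7 = 405.4249
M1: Pc = R·M1+t = (+0.12480, +0.21815, +0.62671); u = 844.5·(+0.12480)/0.62671 + 310.1 = 478.2697, v = 511.9·(+0.21815)/0.62671 + 254.7 = 432.8883
M2: Pc = R·M2+t = (+0.14414, +0.04862, +0.64837); u = 844.5·(+0.14414)/0.64837 + 310.1 = 497.8393, v = 511.9·(+0.04862)/0.64837 + 254.7 = 293.0870
M3: Pc = R·M3+t = (+0.01440, +0.04825, +0.76129); u = 844.5·(+0.01440)/0.76129 + 310.1 = 326.0741, v = 511.9·(+0.04825)/0.76129 + 254.7 = 287.1422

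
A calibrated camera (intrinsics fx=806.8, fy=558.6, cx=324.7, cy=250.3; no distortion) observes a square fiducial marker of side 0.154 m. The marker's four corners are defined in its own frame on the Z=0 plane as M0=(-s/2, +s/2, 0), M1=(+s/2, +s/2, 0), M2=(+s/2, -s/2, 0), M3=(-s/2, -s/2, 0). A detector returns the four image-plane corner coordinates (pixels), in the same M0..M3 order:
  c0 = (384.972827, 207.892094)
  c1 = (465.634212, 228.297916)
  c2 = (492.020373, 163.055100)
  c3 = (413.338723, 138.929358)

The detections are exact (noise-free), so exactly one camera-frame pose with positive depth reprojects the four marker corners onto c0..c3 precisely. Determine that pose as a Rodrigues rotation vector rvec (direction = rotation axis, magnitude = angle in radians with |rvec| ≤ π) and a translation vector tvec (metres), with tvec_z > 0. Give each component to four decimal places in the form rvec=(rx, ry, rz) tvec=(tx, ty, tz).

Intrinsics K: fx=806.8, fy=558.6, cx=324.7, cy=250.3
Marker side s = 0.154 m; corners in marker frame (Z=0):
  M0 = (-0.0770, +0.0770, 0)
  M1 = (+0.0770, +0.0770, 0)
  M2 = (+0.0770, -0.0770, 0)
  M3 = (-0.0770, -0.0770, 0)
Detected image corners:
  c0 = (384.972827, 207.892094) px
  c1 = (465.634212, 228.297916) px
  c2 = (492.020373, 163.055100) px
  c3 = (413.338723, 138.929358) px
Planar DLT: solve 8×8 A·h = b for H (H[2,2]=1):
  H  [+680.28156 -192.42460 +440.16575]
  H  [+213.11582 +429.14786 +184.77447]
  H  [+0.37119 -0.03381 +1.00000]
B = K⁻¹H; ‖b₁‖=0.815749, ‖b₂‖=0.815749; λ = 2/(‖b₁‖+‖b₂‖) = 1.225868, sign → tz>0 ⇒ λ=+1.225868
r₁ = λ·B[:,0] = (+0.85050,+0.26380,+0.45503); r₂ = λ·B[:,1] = (-0.27569,+0.96035,-0.04145)
r₃ = r₁×r₂ = (-0.44793,-0.09020,+0.88951); SVD([r₁ r₂ r₃]) → R = UVᵀ:
  R  [+0.85050 -0.27569 -0.44793]
  R  [+0.26380 +0.96035 -0.09020]
  R  [+0.45503 -0.04145 +0.88951]
t = (+0.17544, -0.14380, +1.22587) m
tr R = 2.700364; θ = arccos((tr R − 1)/2) = 0.554466 rad = 31.769°
axis k = ((R−Rᵀ)₃₂, (R−Rᵀ)₁₃, (R−Rᵀ)₂₁) / (2 sinθ) = (+0.046302, -0.857529, +0.512347)
rvec = θ·k = (+0.025673, -0.475471, +0.284079)

rvec=(0.0257, -0.4755, 0.2841) tvec=(0.1754, -0.1438, 1.2259)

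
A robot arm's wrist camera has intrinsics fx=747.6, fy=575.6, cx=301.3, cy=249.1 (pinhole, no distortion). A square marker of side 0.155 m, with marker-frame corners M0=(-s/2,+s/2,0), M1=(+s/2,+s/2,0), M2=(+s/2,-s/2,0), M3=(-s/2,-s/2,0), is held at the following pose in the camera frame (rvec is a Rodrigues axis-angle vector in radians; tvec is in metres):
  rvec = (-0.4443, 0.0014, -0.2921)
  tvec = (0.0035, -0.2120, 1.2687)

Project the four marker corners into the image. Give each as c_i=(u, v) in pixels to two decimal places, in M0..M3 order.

Intrinsics K: fx=747.6, fy=575.6, cx=301.3, cy=249.1
Marker side s = 0.155 m; corners in marker frame (Z=0):
  M0 = (-0.0775, +0.0775, 0)
  M1 = (+0.0775, +0.0775, 0)
  M2 = (+0.0775, -0.0775, 0)
  M3 = (-0.0775, -0.0775, 0)
rvec = (-0.4443, 0.0014, -0.2921), |rvec| = θ = 0.53172 rad = 30.465°
Rodrigues: sinθ=0.50702, 1−cosθ=0.13806; R = I + sinθ·[k]× + (1−cosθ)·[k]×²:
    [+0.95833 +0.27823 +0.06471]
    [-0.27883 +0.86194 +0.42346]
    [+0.06204 -0.42386 +0.90360]
t = (0.0035, -0.2120, 1.2687) m
M0: Pc = R·M0+t = (-0.04921, -0.12359, +1.23104); u = 747.6·(-0.04921)/1.23104 + 301.3 = 271.4162, v = 575.6·(-0.12359)/1.23104 + 249.1 = 191.3127
M1: Pc = R·M1+t = (+0.09933, -0.16681, +1.24066); u = 747.6·(+0.09933)/1.24066 + 301.3 = 361.1566, v = 575.6·(-0.16681)/1.24066 + 249.1 = 171.7093
M2: Pc = R·M2+t = (+0.05621, -0.30041, +1.30636); u = 747.6·(+0.05621)/1.30636 + 301.3 = 333.4668, v = 575.6·(-0.30041)/1.30636 + 249.1 = 116.7351
M3: Pc = R·M3+t = (-0.09233, -0.25719, +1.29674); u = 747.6·(-0.09233)/1.29674 + 301.3 = 248.0678, v = 575.6·(-0.25719)/1.29674 + 249.1 = 134.9377

c0=(271.42, 191.31) c1=(361.16, 171.71) c2=(333.47, 116.74) c3=(248.07, 134.94)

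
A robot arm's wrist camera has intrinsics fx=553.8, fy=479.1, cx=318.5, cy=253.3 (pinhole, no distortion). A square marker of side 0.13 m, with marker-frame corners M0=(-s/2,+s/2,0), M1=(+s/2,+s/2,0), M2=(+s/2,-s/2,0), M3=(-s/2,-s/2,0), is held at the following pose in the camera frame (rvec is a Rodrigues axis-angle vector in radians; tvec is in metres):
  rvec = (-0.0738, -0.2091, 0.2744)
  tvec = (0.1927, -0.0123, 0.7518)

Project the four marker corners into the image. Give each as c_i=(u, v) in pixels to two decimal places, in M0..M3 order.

c0=(405.10, 274.32) c1=(491.60, 296.33) c2=(513.04, 218.04) c3=(428.79, 193.76)

Intrinsics K: fx=553.8, fy=479.1, cx=318.5, cy=253.3
Marker side s = 0.13 m; corners in marker frame (Z=0):
  M0 = (-0.0650, +0.0650, 0)
  M1 = (+0.0650, +0.0650, 0)
  M2 = (+0.0650, -0.0650, 0)
  M3 = (-0.0650, -0.0650, 0)
rvec = (-0.0738, -0.2091, 0.2744), |rvec| = θ = 0.35280 rad = 20.214°
Rodrigues: sinθ=0.34552, 1−cosθ=0.06159; R = I + sinθ·[k]× + (1−cosθ)·[k]×²:
    [+0.94111 -0.26111 -0.21481]
    [+0.27638 +0.96005 +0.04389]
    [+0.19477 -0.10067 +0.97567]
t = (0.1927, -0.0123, 0.7518) m
M0: Pc = R·M0+t = (+0.11456, +0.03214, +0.73260); u = 553.8·(+0.11456)/0.73260 + 318.5 = 405.0978, v = 479.1·(+0.03214)/0.73260 + 253.3 = 274.3177
M1: Pc = R·M1+t = (+0.23690, +0.06807, +0.75792); u = 553.8·(+0.23690)/0.75792 + 318.5 = 491.5998, v = 479.1·(+0.06807)/0.75792 + 253.3 = 296.3275
M2: Pc = R·M2+t = (+0.27084, -0.05674, +0.77100); u = 553.8·(+0.27084)/0.77100 + 318.5 = 513.0430, v = 479.1·(-0.05674)/0.77100 + 253.3 = 218.0429
M3: Pc = R·M3+t = (+0.14850, -0.09267, +0.74568); u = 553.8·(+0.14850)/0.74568 + 318.5 = 428.7872, v = 479.1·(-0.09267)/0.74568 + 253.3 = 193.7613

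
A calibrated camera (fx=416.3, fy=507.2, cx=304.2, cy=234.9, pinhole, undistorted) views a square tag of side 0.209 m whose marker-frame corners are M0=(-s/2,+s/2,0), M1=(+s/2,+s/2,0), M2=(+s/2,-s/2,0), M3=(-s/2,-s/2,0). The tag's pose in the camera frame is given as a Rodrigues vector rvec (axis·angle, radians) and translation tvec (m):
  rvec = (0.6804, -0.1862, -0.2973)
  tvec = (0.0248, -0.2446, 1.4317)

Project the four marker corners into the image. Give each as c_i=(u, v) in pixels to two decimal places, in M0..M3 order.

c0=(289.75, 189.63) c1=(344.27, 166.90) c2=(334.95, 103.27) c3=(274.94, 127.54)

Intrinsics K: fx=416.3, fy=507.2, cx=304.2, cy=234.9
Marker side s = 0.209 m; corners in marker frame (Z=0):
  M0 = (-0.1045, +0.1045, 0)
  M1 = (+0.1045, +0.1045, 0)
  M2 = (+0.1045, -0.1045, 0)
  M3 = (-0.1045, -0.1045, 0)
rvec = (0.6804, -0.1862, -0.2973), |rvec| = θ = 0.76551 rad = 43.860°
Rodrigues: sinθ=0.69290, 1−cosθ=0.27897; R = I + sinθ·[k]× + (1−cosθ)·[k]×²:
    [+0.94142 +0.20879 -0.26484]
    [-0.32941 +0.73754 -0.58951]
    [+0.07224 +0.64222 +0.76311]
t = (0.0248, -0.2446, 1.4317) m
M0: Pc = R·M0+t = (-0.05176, -0.13310, +1.49126); u = 416.3·(-0.05176)/1.49126 + 304.2 = 289.7508, v = 507.2·(-0.13310)/1.49126 + 234.9 = 189.6295
M1: Pc = R·M1+t = (+0.14500, -0.20195, +1.50636); u = 416.3·(+0.14500)/1.50636 + 304.2 = 344.2715, v = 507.2·(-0.20195)/1.50636 + 234.9 = 166.9019
M2: Pc = R·M2+t = (+0.10136, -0.35610, +1.37214); u = 416.3·(+0.10136)/1.37214 + 304.2 = 334.9520, v = 507.2·(-0.35610)/1.37214 + 234.9 = 103.2717
M3: Pc = R·M3+t = (-0.09540, -0.28725, +1.35704); u = 416.3·(-0.09540)/1.35704 + 304.2 = 274.9350, v = 507.2·(-0.28725)/1.35704 + 234.9 = 127.5394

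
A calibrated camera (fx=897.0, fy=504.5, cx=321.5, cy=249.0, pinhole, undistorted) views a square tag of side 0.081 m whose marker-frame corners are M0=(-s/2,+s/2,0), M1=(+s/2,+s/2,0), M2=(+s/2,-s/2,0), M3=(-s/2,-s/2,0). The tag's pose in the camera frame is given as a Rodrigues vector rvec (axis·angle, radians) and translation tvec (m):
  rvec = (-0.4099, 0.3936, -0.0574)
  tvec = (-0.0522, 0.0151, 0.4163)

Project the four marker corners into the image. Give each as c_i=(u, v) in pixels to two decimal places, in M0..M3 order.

c0=(125.65, 319.07) c1=(284.75, 310.30) c2=(291.79, 215.91) c3=(143.73, 230.22)

Intrinsics K: fx=897.0, fy=504.5, cx=321.5, cy=249.0
Marker side s = 0.081 m; corners in marker frame (Z=0):
  M0 = (-0.0405, +0.0405, 0)
  M1 = (+0.0405, +0.0405, 0)
  M2 = (+0.0405, -0.0405, 0)
  M3 = (-0.0405, -0.0405, 0)
rvec = (-0.4099, 0.3936, -0.0574), |rvec| = θ = 0.57117 rad = 32.726°
Rodrigues: sinθ=0.54062, 1−cosθ=0.15873; R = I + sinθ·[k]× + (1−cosθ)·[k]×²:
    [+0.92302 -0.02417 +0.38399]
    [-0.13283 +0.91665 +0.37698]
    [-0.36110 -0.39897 +0.84287]
t = (-0.0522, 0.0151, 0.4163) m
M0: Pc = R·M0+t = (-0.09056, +0.05760, +0.41477); u = 897.0·(-0.09056)/0.41477 + 321.5 = 125.6467, v = 504.5·(+0.05760)/0.41477 + 249.0 = 319.0662
M1: Pc = R·M1+t = (-0.01580, +0.04684, +0.38552); u = 897.0·(-0.01580)/0.38552 + 321.5 = 284.7454, v = 504.5·(+0.04684)/0.38552 + 249.0 = 310.3024
M2: Pc = R·M2+t = (-0.01384, -0.02740, +0.41783); u = 897.0·(-0.01384)/0.41783 + 321.5 = 291.7909, v = 504.5·(-0.02740)/0.41783 + 249.0 = 215.9122
M3: Pc = R·M3+t = (-0.08860, -0.01664, +0.44708); u = 897.0·(-0.08860)/0.44708 + 321.5 = 143.7313, v = 504.5·(-0.01664)/0.44708 + 249.0 = 230.2177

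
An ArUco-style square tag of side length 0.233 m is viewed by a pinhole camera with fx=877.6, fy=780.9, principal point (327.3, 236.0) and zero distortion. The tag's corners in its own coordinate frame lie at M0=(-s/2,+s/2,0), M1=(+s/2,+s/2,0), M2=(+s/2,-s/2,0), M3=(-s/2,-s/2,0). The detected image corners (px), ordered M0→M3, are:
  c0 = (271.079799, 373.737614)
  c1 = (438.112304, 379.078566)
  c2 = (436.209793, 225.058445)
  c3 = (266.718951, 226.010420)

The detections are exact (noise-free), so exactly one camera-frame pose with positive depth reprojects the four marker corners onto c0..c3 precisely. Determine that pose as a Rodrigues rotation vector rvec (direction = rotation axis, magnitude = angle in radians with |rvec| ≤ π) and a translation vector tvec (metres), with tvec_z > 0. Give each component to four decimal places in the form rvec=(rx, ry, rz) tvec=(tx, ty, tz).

rvec=(0.0809, 0.2164, -0.0121) tvec=(0.0326, 0.1002, 1.1946)

Intrinsics K: fx=877.6, fy=780.9, cx=327.3, cy=236.0
Marker side s = 0.233 m; corners in marker frame (Z=0):
  M0 = (-0.1165, +0.1165, 0)
  M1 = (+0.1165, +0.1165, 0)
  M2 = (+0.1165, -0.1165, 0)
  M3 = (-0.1165, -0.1165, 0)
Detected image corners:
  c0 = (271.079799, 373.737614) px
  c1 = (438.112304, 379.078566) px
  c2 = (436.209793, 225.058445) px
  c3 = (266.718951, 226.010420) px
Planar DLT: solve 8×8 A·h = b for H (H[2,2]=1):
  H  [+658.57651 +36.87049 +351.27830]
  H  [-44.64446 +667.12376 +301.52877]
  H  [-0.17997 +0.06605 +1.00000]
B = K⁻¹H; ‖b₁‖=0.837130, ‖b₂‖=0.837130; λ = 2/(‖b₁‖+‖b₂‖) = 1.194558, sign → tz>0 ⇒ λ=+1.194558
r₁ = λ·B[:,0] = (+0.97661,-0.00332,-0.21499); r₂ = λ·B[:,1] = (+0.02076,+0.99667,+0.07891)
r₃ = r₁×r₂ = (+0.21401,-0.08152,+0.97342); SVD([r₁ r₂ r₃]) → R = UVᵀ:
  R  [+0.97661 +0.02076 +0.21401]
  R  [-0.00332 +0.99667 -0.08152]
  R  [-0.21499 +0.07891 +0.97342]
t = (+0.03264, +0.10024, +1.19456) m
tr R = 2.946701; θ = arccos((tr R − 1)/2) = 0.231382 rad = 13.257°
axis k = ((R−Rᵀ)₃₂, (R−Rᵀ)₁₃, (R−Rᵀ)₂₁) / (2 sinθ) = (+0.349788, +0.935357, -0.052501)
rvec = θ·k = (+0.080935, +0.216425, -0.012148)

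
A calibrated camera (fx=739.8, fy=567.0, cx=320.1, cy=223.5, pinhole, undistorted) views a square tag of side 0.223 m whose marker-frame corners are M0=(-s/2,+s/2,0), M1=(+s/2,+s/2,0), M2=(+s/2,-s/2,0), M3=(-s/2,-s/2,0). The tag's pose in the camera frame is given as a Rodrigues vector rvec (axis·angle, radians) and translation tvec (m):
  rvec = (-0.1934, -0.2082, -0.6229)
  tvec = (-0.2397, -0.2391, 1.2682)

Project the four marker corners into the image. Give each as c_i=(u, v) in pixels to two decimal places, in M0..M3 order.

c0=(162.32, 182.66) c1=(271.09, 129.64) c2=(197.11, 54.67) c3=(87.29, 103.25)

Intrinsics K: fx=739.8, fy=567.0, cx=320.1, cy=223.5
Marker side s = 0.223 m; corners in marker frame (Z=0):
  M0 = (-0.1115, +0.1115, 0)
  M1 = (+0.1115, +0.1115, 0)
  M2 = (+0.1115, -0.1115, 0)
  M3 = (-0.1115, -0.1115, 0)
rvec = (-0.1934, -0.2082, -0.6229), |rvec| = θ = 0.68466 rad = 39.228°
Rodrigues: sinθ=0.63241, 1−cosθ=0.22536; R = I + sinθ·[k]× + (1−cosθ)·[k]×²:
    [+0.79262 +0.59472 -0.13439]
    [-0.55600 +0.79548 +0.24099]
    [+0.25023 -0.11629 +0.96118]
t = (-0.2397, -0.2391, 1.2682) m
M0: Pc = R·M0+t = (-0.26177, -0.08841, +1.22733); u = 739.8·(-0.26177)/1.22733 + 320.1 = 162.3155, v = 567.0·(-0.08841)/1.22733 + 223.5 = 182.6566
M1: Pc = R·M1+t = (-0.08501, -0.21240, +1.28313); u = 739.8·(-0.08501)/1.28313 + 320.1 = 271.0860, v = 567.0·(-0.21240)/1.28313 + 223.5 = 129.6437
M2: Pc = R·M2+t = (-0.21763, -0.38979, +1.30907); u = 739.8·(-0.21763)/1.30907 + 320.1 = 197.1070, v = 567.0·(-0.38979)/1.30907 + 223.5 = 54.6691
M3: Pc = R·M3+t = (-0.39439, -0.26580, +1.25327); u = 739.8·(-0.39439)/1.25327 + 320.1 = 87.2934, v = 567.0·(-0.26580)/1.25327 + 223.5 = 103.2468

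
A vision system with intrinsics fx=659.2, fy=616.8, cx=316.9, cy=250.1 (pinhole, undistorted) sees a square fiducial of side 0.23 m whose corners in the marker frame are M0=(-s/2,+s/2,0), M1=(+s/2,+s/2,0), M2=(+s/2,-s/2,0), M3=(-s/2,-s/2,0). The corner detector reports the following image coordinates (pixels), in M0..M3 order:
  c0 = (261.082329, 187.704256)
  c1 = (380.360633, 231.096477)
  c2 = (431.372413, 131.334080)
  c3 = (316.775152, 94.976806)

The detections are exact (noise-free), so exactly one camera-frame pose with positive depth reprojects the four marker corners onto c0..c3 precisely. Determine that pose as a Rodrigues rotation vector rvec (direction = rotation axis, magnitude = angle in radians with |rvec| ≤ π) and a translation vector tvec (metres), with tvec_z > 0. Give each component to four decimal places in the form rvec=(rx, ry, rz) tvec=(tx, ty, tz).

Intrinsics K: fx=659.2, fy=616.8, cx=316.9, cy=250.1
Marker side s = 0.23 m; corners in marker frame (Z=0):
  M0 = (-0.1150, +0.1150, 0)
  M1 = (+0.1150, +0.1150, 0)
  M2 = (+0.1150, -0.1150, 0)
  M3 = (-0.1150, -0.1150, 0)
Detected image corners:
  c0 = (261.082329, 187.704256) px
  c1 = (380.360633, 231.096477) px
  c2 = (431.372413, 131.334080) px
  c3 = (316.775152, 94.976806) px
Planar DLT: solve 8×8 A·h = b for H (H[2,2]=1):
  H  [+436.32681 -325.42220 +346.83138]
  H  [+139.57099 +374.81863 +159.31923]
  H  [-0.20663 -0.26832 +1.00000]
B = K⁻¹H; ‖b₁‖=0.847541, ‖b₂‖=0.847541; λ = 2/(‖b₁‖+‖b₂‖) = 1.179883, sign → tz>0 ⇒ λ=+1.179883
r₁ = λ·B[:,0] = (+0.89817,+0.36584,-0.24380); r₂ = λ·B[:,1] = (-0.43027,+0.84536,-0.31659)
r₃ = r₁×r₂ = (+0.09028,+0.38925,+0.91670); SVD([r₁ r₂ r₃]) → R = UVᵀ:
  R  [+0.89817 -0.43027 +0.09028]
  R  [+0.36584 +0.84536 +0.38925]
  R  [-0.24380 -0.31659 +0.91670]
t = (+0.05357, -0.17366, +1.17988) m
tr R = 2.660235; θ = arccos((tr R − 1)/2) = 0.591478 rad = 33.889°
axis k = ((R−Rᵀ)₃₂, (R−Rᵀ)₁₃, (R−Rᵀ)₂₁) / (2 sinθ) = (-0.632938, +0.299582, +0.713891)
rvec = θ·k = (-0.374369, +0.177196, +0.422251)

rvec=(-0.3744, 0.1772, 0.4223) tvec=(0.0536, -0.1737, 1.1799)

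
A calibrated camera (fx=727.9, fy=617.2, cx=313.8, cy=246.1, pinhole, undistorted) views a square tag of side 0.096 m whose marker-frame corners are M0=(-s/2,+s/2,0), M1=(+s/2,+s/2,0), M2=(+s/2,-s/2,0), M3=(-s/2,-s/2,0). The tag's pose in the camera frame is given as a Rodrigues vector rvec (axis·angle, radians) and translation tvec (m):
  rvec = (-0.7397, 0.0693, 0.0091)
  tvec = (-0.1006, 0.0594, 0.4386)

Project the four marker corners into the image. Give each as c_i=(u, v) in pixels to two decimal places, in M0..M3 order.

c0=(47.04, 390.25) c1=(215.78, 390.15) c2=(234.21, 276.67) c3=(88.23, 278.28)

Intrinsics K: fx=727.9, fy=617.2, cx=313.8, cy=246.1
Marker side s = 0.096 m; corners in marker frame (Z=0):
  M0 = (-0.0480, +0.0480, 0)
  M1 = (+0.0480, +0.0480, 0)
  M2 = (+0.0480, -0.0480, 0)
  M3 = (-0.0480, -0.0480, 0)
rvec = (-0.7397, 0.0693, 0.0091), |rvec| = θ = 0.74299 rad = 42.570°
Rodrigues: sinθ=0.67650, 1−cosθ=0.26355; R = I + sinθ·[k]× + (1−cosθ)·[k]×²:
    [+0.99767 -0.03276 +0.05988]
    [-0.01619 +0.73874 +0.67380]
    [-0.06631 -0.67320 +0.73649]
t = (-0.1006, 0.0594, 0.4386) m
M0: Pc = R·M0+t = (-0.15006, +0.09564, +0.40947); u = 727.9·(-0.15006)/0.40947 + 313.8 = 47.0427, v = 617.2·(+0.09564)/0.40947 + 246.1 = 390.2544
M1: Pc = R·M1+t = (-0.05428, +0.09408, +0.40310); u = 727.9·(-0.05428)/0.40310 + 313.8 = 215.7766, v = 617.2·(+0.09408)/0.40310 + 246.1 = 390.1515
M2: Pc = R·M2+t = (-0.05114, +0.02316, +0.46773); u = 727.9·(-0.05114)/0.46773 + 313.8 = 234.2147, v = 617.2·(+0.02316)/0.46773 + 246.1 = 276.6658
M3: Pc = R·M3+t = (-0.14692, +0.02472, +0.47410); u = 727.9·(-0.14692)/0.47410 + 313.8 = 88.2342, v = 617.2·(+0.02472)/0.47410 + 246.1 = 278.2784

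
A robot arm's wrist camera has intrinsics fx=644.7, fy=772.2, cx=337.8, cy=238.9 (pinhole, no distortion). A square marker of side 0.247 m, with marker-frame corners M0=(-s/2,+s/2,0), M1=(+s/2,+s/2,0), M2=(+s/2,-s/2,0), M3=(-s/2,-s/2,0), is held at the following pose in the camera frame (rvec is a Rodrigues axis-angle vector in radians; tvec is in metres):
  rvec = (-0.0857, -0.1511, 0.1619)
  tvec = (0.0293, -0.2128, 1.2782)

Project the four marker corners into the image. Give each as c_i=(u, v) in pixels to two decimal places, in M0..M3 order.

c0=(280.90, 169.65) c1=(403.47, 196.34) c2=(421.01, 53.72) c3=(301.24, 23.58)

Intrinsics K: fx=644.7, fy=772.2, cx=337.8, cy=238.9
Marker side s = 0.247 m; corners in marker frame (Z=0):
  M0 = (-0.1235, +0.1235, 0)
  M1 = (+0.1235, +0.1235, 0)
  M2 = (+0.1235, -0.1235, 0)
  M3 = (-0.1235, -0.1235, 0)
rvec = (-0.0857, -0.1511, 0.1619), |rvec| = θ = 0.23746 rad = 13.605°
Rodrigues: sinθ=0.23523, 1−cosθ=0.02806; R = I + sinθ·[k]× + (1−cosθ)·[k]×²:
    [+0.97559 -0.15394 -0.15659]
    [+0.16683 +0.98330 +0.07272]
    [+0.14278 -0.09707 +0.98498]
t = (0.0293, -0.2128, 1.2782) m
M0: Pc = R·M0+t = (-0.11020, -0.11197, +1.24858); u = 644.7·(-0.11020)/1.24858 + 337.8 = 280.9000, v = 772.2·(-0.11197)/1.24858 + 238.9 = 169.6534
M1: Pc = R·M1+t = (+0.13077, -0.07076, +1.28384); u = 644.7·(+0.13077)/1.28384 + 337.8 = 403.4701, v = 772.2·(-0.07076)/1.28384 + 238.9 = 196.3401
M2: Pc = R·M2+t = (+0.16880, -0.31363, +1.30782); u = 644.7·(+0.16880)/1.30782 + 337.8 = 421.0098, v = 772.2·(-0.31363)/1.30782 + 238.9 = 53.7153
M3: Pc = R·M3+t = (-0.07217, -0.35484, +1.27256); u = 644.7·(-0.07217)/1.27256 + 337.8 = 301.2351, v = 772.2·(-0.35484)/1.27256 + 238.9 = 23.5788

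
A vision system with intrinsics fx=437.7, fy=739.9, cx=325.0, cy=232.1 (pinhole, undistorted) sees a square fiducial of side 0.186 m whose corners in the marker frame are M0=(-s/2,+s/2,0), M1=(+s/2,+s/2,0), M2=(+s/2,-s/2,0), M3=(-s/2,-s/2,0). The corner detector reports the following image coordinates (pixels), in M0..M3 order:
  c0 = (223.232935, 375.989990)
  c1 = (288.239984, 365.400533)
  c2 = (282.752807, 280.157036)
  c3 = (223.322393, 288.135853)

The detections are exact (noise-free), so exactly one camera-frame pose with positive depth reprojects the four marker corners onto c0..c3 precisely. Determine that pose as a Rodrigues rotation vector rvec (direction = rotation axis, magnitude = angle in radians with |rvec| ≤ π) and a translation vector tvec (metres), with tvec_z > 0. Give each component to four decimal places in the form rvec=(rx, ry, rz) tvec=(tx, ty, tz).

rvec=(-0.7133, -0.1149, -0.1196) tvec=(-0.2129, 0.1671, 1.3247)

Intrinsics K: fx=437.7, fy=739.9, cx=325.0, cy=232.1
Marker side s = 0.186 m; corners in marker frame (Z=0):
  M0 = (-0.0930, +0.0930, 0)
  M1 = (+0.0930, +0.0930, 0)
  M2 = (+0.0930, -0.0930, 0)
  M3 = (-0.0930, -0.0930, 0)
Detected image corners:
  c0 = (223.232935, 375.989990) px
  c1 = (288.239984, 365.400533) px
  c2 = (282.752807, 280.157036) px
  c3 = (223.322393, 288.135853) px
Planar DLT: solve 8×8 A·h = b for H (H[2,2]=1):
  H  [+361.80522 -109.13394 +254.64411]
  H  [-13.59136 +305.90535 +325.41485]
  H  [+0.10997 -0.48665 +1.00000]
B = K⁻¹H; ‖b₁‖=0.754879, ‖b₂‖=0.754879; λ = 2/(‖b₁‖+‖b₂‖) = 1.324716, sign → tz>0 ⇒ λ=+1.324716
r₁ = λ·B[:,0] = (+0.98685,-0.07003,+0.14568); r₂ = λ·B[:,1] = (+0.14838,+0.74992,-0.64467)
r₃ = r₁×r₂ = (-0.06410,+0.65781,+0.75045); SVD([r₁ r₂ r₃]) → R = UVᵀ:
  R  [+0.98685 +0.14838 -0.06410]
  R  [-0.07003 +0.74992 +0.65781]
  R  [+0.14568 -0.64467 +0.75045]
t = (-0.21293, +0.16707, +1.32472) m
tr R = 2.487222; θ = arccos((tr R − 1)/2) = 0.732341 rad = 41.960°
axis k = ((R−Rᵀ)₃₂, (R−Rᵀ)₁₃, (R−Rᵀ)₂₁) / (2 sinθ) = (-0.974019, -0.156873, -0.163333)
rvec = θ·k = (-0.713315, -0.114885, -0.119616)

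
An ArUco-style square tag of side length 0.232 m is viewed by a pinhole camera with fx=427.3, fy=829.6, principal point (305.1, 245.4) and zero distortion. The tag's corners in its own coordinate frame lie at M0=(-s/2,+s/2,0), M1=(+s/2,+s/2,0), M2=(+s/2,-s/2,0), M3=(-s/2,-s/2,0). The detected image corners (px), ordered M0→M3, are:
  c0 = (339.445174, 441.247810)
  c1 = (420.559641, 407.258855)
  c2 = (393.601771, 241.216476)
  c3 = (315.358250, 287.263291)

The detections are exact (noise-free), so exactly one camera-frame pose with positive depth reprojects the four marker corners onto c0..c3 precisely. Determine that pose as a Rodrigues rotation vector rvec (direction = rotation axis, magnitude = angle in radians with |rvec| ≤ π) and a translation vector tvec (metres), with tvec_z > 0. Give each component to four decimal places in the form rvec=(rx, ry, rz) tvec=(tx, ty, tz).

rvec=(0.0052, 0.4066, -0.3014) tvec=(0.1641, 0.1386, 1.1589)

Intrinsics K: fx=427.3, fy=829.6, cx=305.1, cy=245.4
Marker side s = 0.232 m; corners in marker frame (Z=0):
  M0 = (-0.1160, +0.1160, 0)
  M1 = (+0.1160, +0.1160, 0)
  M2 = (+0.1160, -0.1160, 0)
  M3 = (-0.1160, -0.1160, 0)
Detected image corners:
  c0 = (339.445174, 441.247810) px
  c1 = (420.559641, 407.258855) px
  c2 = (393.601771, 241.216476) px
  c3 = (315.358250, 287.263291) px
Planar DLT: solve 8×8 A·h = b for H (H[2,2]=1):
  H  [+219.76792 +92.33768 +365.61503]
  H  [-288.53415 +672.35866 +344.58754]
  H  [-0.33668 -0.04746 +1.00000]
B = K⁻¹H; ‖b₁‖=0.862872, ‖b₂‖=0.862872; λ = 2/(‖b₁‖+‖b₂‖) = 1.158920, sign → tz>0 ⇒ λ=+1.158920
r₁ = λ·B[:,0] = (+0.87465,-0.28765,-0.39018); r₂ = λ·B[:,1] = (+0.28971,+0.95553,-0.05501)
r₃ = r₁×r₂ = (+0.38865,-0.06493,+0.91909); SVD([r₁ r₂ r₃]) → R = UVᵀ:
  R  [+0.87465 +0.28971 +0.38865]
  R  [-0.28765 +0.95553 -0.06493]
  R  [-0.39018 -0.05501 +0.91909]
t = (+0.16413, +0.13856, +1.15892) m
tr R = 2.749274; θ = arccos((tr R − 1)/2) = 0.506109 rad = 28.998°
axis k = ((R−Rᵀ)₃₂, (R−Rᵀ)₁₃, (R−Rᵀ)₂₁) / (2 sinθ) = (+0.010232, +0.803293, -0.595497)
rvec = θ·k = (+0.005179, +0.406554, -0.301386)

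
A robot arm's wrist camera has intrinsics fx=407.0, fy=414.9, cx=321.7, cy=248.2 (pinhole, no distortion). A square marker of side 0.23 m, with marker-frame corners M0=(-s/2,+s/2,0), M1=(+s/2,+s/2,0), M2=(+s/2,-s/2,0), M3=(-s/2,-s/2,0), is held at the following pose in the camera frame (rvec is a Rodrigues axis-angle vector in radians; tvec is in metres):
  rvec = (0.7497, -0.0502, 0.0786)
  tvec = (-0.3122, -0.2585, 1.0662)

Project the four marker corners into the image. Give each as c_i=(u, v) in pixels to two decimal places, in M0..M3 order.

Intrinsics K: fx=407.0, fy=414.9, cx=321.7, cy=248.2
Marker side s = 0.23 m; corners in marker frame (Z=0):
  M0 = (-0.1150, +0.1150, 0)
  M1 = (+0.1150, +0.1150, 0)
  M2 = (+0.1150, -0.1150, 0)
  M3 = (-0.1150, -0.1150, 0)
rvec = (0.7497, -0.0502, 0.0786), |rvec| = θ = 0.75548 rad = 43.286°
Rodrigues: sinθ=0.68564, 1−cosθ=0.27206; R = I + sinθ·[k]× + (1−cosθ)·[k]×²:
    [+0.99585 -0.08927 -0.01747]
    [+0.05339 +0.72914 -0.68227]
    [+0.07365 +0.67851 +0.73089]
t = (-0.3122, -0.2585, 1.0662) m
M0: Pc = R·M0+t = (-0.43699, -0.18079, +1.13576); u = 407.0·(-0.43699)/1.13576 + 321.7 = 165.1045, v = 414.9·(-0.18079)/1.13576 + 248.2 = 182.1568
M1: Pc = R·M1+t = (-0.20794, -0.16851, +1.15270); u = 407.0·(-0.20794)/1.15270 + 321.7 = 248.2785, v = 414.9·(-0.16851)/1.15270 + 248.2 = 187.5476
M2: Pc = R·M2+t = (-0.18741, -0.33621, +0.99664); u = 407.0·(-0.18741)/0.99664 + 321.7 = 245.1669, v = 414.9·(-0.33621)/0.99664 + 248.2 = 108.2357
M3: Pc = R·M3+t = (-0.41646, -0.34849, +0.97970); u = 407.0·(-0.41646)/0.97970 + 321.7 = 148.6903, v = 414.9·(-0.34849)/0.97970 + 248.2 = 100.6149

c0=(165.10, 182.16) c1=(248.28, 187.55) c2=(245.17, 108.24) c3=(148.69, 100.61)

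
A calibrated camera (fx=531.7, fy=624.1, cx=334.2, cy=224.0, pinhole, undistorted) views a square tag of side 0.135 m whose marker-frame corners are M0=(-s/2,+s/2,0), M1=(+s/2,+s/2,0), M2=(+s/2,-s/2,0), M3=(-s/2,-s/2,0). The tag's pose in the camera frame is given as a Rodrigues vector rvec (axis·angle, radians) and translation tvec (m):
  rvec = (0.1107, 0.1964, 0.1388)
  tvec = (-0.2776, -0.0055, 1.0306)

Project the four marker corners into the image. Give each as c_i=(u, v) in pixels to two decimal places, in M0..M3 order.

Intrinsics K: fx=531.7, fy=624.1, cx=334.2, cy=224.0
Marker side s = 0.135 m; corners in marker frame (Z=0):
  M0 = (-0.0675, +0.0675, 0)
  M1 = (+0.0675, +0.0675, 0)
  M2 = (+0.0675, -0.0675, 0)
  M3 = (-0.0675, -0.0675, 0)
rvec = (0.1107, 0.1964, 0.1388), |rvec| = θ = 0.26475 rad = 15.169°
Rodrigues: sinθ=0.26167, 1−cosθ=0.03484; R = I + sinθ·[k]× + (1−cosθ)·[k]×²:
    [+0.97125 -0.12638 +0.20175]
    [+0.14799 +0.98433 -0.09586]
    [-0.18648 +0.12296 +0.97473]
t = (-0.2776, -0.0055, 1.0306) m
M0: Pc = R·M0+t = (-0.35169, +0.05095, +1.05149); u = 531.7·(-0.35169)/1.05149 + 334.2 = 156.3629, v = 624.1·(+0.05095)/1.05149 + 224.0 = 254.2426
M1: Pc = R·M1+t = (-0.22057, +0.07093, +1.02631); u = 531.7·(-0.22057)/1.02631 + 334.2 = 219.9291, v = 624.1·(+0.07093)/1.02631 + 224.0 = 267.1336
M2: Pc = R·M2+t = (-0.20351, -0.06195, +1.00971); u = 531.7·(-0.20351)/1.00971 + 334.2 = 227.0345, v = 624.1·(-0.06195)/1.00971 + 224.0 = 185.7071
M3: Pc = R·M3+t = (-0.33463, -0.08193, +1.03489); u = 531.7·(-0.33463)/1.03489 + 334.2 = 162.2758, v = 624.1·(-0.08193)/1.03489 + 224.0 = 174.5901

c0=(156.36, 254.24) c1=(219.93, 267.13) c2=(227.03, 185.71) c3=(162.28, 174.59)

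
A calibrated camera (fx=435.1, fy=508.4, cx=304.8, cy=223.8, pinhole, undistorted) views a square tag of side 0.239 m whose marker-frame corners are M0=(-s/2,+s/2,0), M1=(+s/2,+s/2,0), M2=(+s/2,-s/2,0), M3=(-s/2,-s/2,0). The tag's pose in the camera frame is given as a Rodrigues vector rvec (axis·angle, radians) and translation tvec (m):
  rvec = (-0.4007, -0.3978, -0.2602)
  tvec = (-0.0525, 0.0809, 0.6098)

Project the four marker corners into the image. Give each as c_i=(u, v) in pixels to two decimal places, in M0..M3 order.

Intrinsics K: fx=435.1, fy=508.4, cx=304.8, cy=223.8
Marker side s = 0.239 m; corners in marker frame (Z=0):
  M0 = (-0.1195, +0.1195, 0)
  M1 = (+0.1195, +0.1195, 0)
  M2 = (+0.1195, -0.1195, 0)
  M3 = (-0.1195, -0.1195, 0)
rvec = (-0.4007, -0.3978, -0.2602), |rvec| = θ = 0.62170 rad = 35.621°
Rodrigues: sinθ=0.58242, 1−cosθ=0.18711; R = I + sinθ·[k]× + (1−cosθ)·[k]×²:
    [+0.89062 +0.32092 -0.32219]
    [-0.16659 +0.88950 +0.42549]
    [+0.42314 -0.32527 +0.84567]
t = (-0.0525, 0.0809, 0.6098) m
M0: Pc = R·M0+t = (-0.12058, +0.20710, +0.52036); u = 435.1·(-0.12058)/0.52036 + 304.8 = 203.9791, v = 508.4·(+0.20710)/0.52036 + 223.8 = 426.1410
M1: Pc = R·M1+t = (+0.09228, +0.16729, +0.62149); u = 435.1·(+0.09228)/0.62149 + 304.8 = 369.4035, v = 508.4·(+0.16729)/0.62149 + 223.8 = 360.6453
M2: Pc = R·M2+t = (+0.01558, -0.04530, +0.69924); u = 435.1·(+0.01558)/0.69924 + 304.8 = 314.4937, v = 508.4·(-0.04530)/0.69924 + 223.8 = 190.8612
M3: Pc = R·M3+t = (-0.19728, -0.00549, +0.59811); u = 435.1·(-0.19728)/0.59811 + 304.8 = 161.2864, v = 508.4·(-0.00549)/0.59811 + 223.8 = 219.1361

c0=(203.98, 426.14) c1=(369.40, 360.65) c2=(314.49, 190.86) c3=(161.29, 219.14)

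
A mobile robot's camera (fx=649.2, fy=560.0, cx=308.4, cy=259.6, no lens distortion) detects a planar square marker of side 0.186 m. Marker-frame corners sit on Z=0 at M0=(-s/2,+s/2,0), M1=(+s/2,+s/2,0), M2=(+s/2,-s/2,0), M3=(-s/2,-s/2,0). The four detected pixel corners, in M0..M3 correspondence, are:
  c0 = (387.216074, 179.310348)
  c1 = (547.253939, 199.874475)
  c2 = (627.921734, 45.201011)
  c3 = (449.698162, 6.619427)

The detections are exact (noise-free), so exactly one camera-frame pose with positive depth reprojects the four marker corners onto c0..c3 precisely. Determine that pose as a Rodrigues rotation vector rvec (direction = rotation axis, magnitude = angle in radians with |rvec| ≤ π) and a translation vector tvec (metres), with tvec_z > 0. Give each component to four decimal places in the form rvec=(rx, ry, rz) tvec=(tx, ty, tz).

Intrinsics K: fx=649.2, fy=560.0, cx=308.4, cy=259.6
Marker side s = 0.186 m; corners in marker frame (Z=0):
  M0 = (-0.0930, +0.0930, 0)
  M1 = (+0.0930, +0.0930, 0)
  M2 = (+0.0930, -0.0930, 0)
  M3 = (-0.0930, -0.0930, 0)
Detected image corners:
  c0 = (387.216074, 179.310348) px
  c1 = (547.253939, 199.874475) px
  c2 = (627.921734, 45.201011) px
  c3 = (449.698162, 6.619427) px
Planar DLT: solve 8×8 A·h = b for H (H[2,2]=1):
  H  [+1133.54622 +0.30015 +504.02142]
  H  [+204.31070 +960.90728 +114.23216]
  H  [+0.45274 +0.76969 +1.00000]
B = K⁻¹H; ‖b₁‖=1.604034, ‖b₂‖=1.604034; λ = 2/(‖b₁‖+‖b₂‖) = 0.623428, sign → tz>0 ⇒ λ=+0.623428
r₁ = λ·B[:,0] = (+0.95446,+0.09661,+0.28225); r₂ = λ·B[:,1] = (-0.22766,+0.84730,+0.47984)
r₃ = r₁×r₂ = (-0.19280,-0.52225,+0.83071); SVD([r₁ r₂ r₃]) → R = UVᵀ:
  R  [+0.95446 -0.22766 -0.19280]
  R  [+0.09661 +0.84730 -0.52225]
  R  [+0.28225 +0.47984 +0.83071]
t = (+0.18786, -0.16183, +0.62343) m
tr R = 2.632477; θ = arccos((tr R − 1)/2) = 0.615927 rad = 35.290°
axis k = ((R−Rᵀ)₃₂, (R−Rᵀ)₁₃, (R−Rᵀ)₂₁) / (2 sinθ) = (+0.867293, -0.411146, +0.280646)
rvec = θ·k = (+0.534189, -0.253236, +0.172858)

rvec=(0.5342, -0.2532, 0.1729) tvec=(0.1879, -0.1618, 0.6234)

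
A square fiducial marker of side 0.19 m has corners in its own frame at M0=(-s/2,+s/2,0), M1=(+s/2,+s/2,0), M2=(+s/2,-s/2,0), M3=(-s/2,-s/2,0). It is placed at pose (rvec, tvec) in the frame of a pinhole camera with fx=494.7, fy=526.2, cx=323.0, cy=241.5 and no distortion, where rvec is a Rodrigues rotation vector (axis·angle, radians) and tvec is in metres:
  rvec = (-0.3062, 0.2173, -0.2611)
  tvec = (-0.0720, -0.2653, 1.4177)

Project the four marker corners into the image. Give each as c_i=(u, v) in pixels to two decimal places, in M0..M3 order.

Intrinsics K: fx=494.7, fy=526.2, cx=323.0, cy=241.5
Marker side s = 0.19 m; corners in marker frame (Z=0):
  M0 = (-0.0950, +0.0950, 0)
  M1 = (+0.0950, +0.0950, 0)
  M2 = (+0.0950, -0.0950, 0)
  M3 = (-0.0950, -0.0950, 0)
rvec = (-0.3062, 0.2173, -0.2611), |rvec| = θ = 0.45733 rad = 26.203°
Rodrigues: sinθ=0.44155, 1−cosθ=0.10277; R = I + sinθ·[k]× + (1−cosθ)·[k]×²:
    [+0.94330 +0.21940 +0.24909]
    [-0.28479 +0.92044 +0.26776]
    [-0.17052 -0.32351 +0.93073]
t = (-0.0720, -0.2653, 1.4177) m
M0: Pc = R·M0+t = (-0.14077, -0.15080, +1.40317); u = 494.7·(-0.14077)/1.40317 + 323.0 = 273.3699, v = 526.2·(-0.15080)/1.40317 + 241.5 = 184.9471
M1: Pc = R·M1+t = (+0.03846, -0.20491, +1.37077); u = 494.7·(+0.03846)/1.37077 + 323.0 = 336.8788, v = 526.2·(-0.20491)/1.37077 + 241.5 = 162.8394
M2: Pc = R·M2+t = (-0.00323, -0.37980, +1.43223); u = 494.7·(-0.00323)/1.43223 + 323.0 = 321.8846, v = 526.2·(-0.37980)/1.43223 + 241.5 = 101.9637
M3: Pc = R·M3+t = (-0.18246, -0.32569, +1.46463); u = 494.7·(-0.18246)/1.46463 + 323.0 = 261.3727, v = 526.2·(-0.32569)/1.46463 + 241.5 = 124.4903

c0=(273.37, 184.95) c1=(336.88, 162.84) c2=(321.88, 101.96) c3=(261.37, 124.49)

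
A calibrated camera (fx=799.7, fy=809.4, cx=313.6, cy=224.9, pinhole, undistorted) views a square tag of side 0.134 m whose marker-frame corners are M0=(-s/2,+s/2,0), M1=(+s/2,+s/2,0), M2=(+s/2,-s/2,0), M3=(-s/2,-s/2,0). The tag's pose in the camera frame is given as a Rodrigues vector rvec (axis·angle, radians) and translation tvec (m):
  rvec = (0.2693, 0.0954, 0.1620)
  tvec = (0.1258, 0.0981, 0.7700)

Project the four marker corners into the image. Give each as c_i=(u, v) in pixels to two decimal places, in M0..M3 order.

c0=(364.19, 378.30) c1=(499.20, 403.99) c2=(529.26, 274.63) c3=(387.36, 249.36)

Intrinsics K: fx=799.7, fy=809.4, cx=313.6, cy=224.9
Marker side s = 0.134 m; corners in marker frame (Z=0):
  M0 = (-0.0670, +0.0670, 0)
  M1 = (+0.0670, +0.0670, 0)
  M2 = (+0.0670, -0.0670, 0)
  M3 = (-0.0670, -0.0670, 0)
rvec = (0.2693, 0.0954, 0.1620), |rvec| = θ = 0.32843 rad = 18.818°
Rodrigues: sinθ=0.32256, 1−cosθ=0.05345; R = I + sinθ·[k]× + (1−cosθ)·[k]×²:
    [+0.98249 -0.14637 +0.11531]
    [+0.17183 +0.95106 -0.25683]
    [-0.07208 +0.27214 +0.95955]
t = (0.1258, 0.0981, 0.7700) m
M0: Pc = R·M0+t = (+0.05017, +0.15031, +0.79306); u = 799.7·(+0.05017)/0.79306 + 313.6 = 364.1863, v = 809.4·(+0.15031)/0.79306 + 224.9 = 378.3045
M1: Pc = R·M1+t = (+0.18182, +0.17333, +0.78340); u = 799.7·(+0.18182)/0.78340 + 313.6 = 499.2016, v = 809.4·(+0.17333)/0.78340 + 224.9 = 403.9855
M2: Pc = R·M2+t = (+0.20143, +0.04589, +0.74694); u = 799.7·(+0.20143)/0.74694 + 313.6 = 529.2625, v = 809.4·(+0.04589)/0.74694 + 224.9 = 274.6296
M3: Pc = R·M3+t = (+0.06978, +0.02287, +0.75660); u = 799.7·(+0.06978)/0.75660 + 313.6 = 387.3559, v = 809.4·(+0.02287)/0.75660 + 224.9 = 249.3621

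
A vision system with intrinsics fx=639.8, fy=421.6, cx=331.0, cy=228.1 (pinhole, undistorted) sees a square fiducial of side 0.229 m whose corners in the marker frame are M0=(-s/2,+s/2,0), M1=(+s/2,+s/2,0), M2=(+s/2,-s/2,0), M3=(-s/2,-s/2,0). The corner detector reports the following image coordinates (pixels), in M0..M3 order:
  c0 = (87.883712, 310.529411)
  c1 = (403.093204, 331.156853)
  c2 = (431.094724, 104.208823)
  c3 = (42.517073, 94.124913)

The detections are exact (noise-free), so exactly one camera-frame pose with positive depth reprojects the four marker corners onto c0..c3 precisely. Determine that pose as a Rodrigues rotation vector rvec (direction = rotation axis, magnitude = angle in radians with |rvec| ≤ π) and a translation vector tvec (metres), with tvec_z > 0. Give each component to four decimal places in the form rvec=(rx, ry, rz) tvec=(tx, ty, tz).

Intrinsics K: fx=639.8, fy=421.6, cx=331.0, cy=228.1
Marker side s = 0.229 m; corners in marker frame (Z=0):
  M0 = (-0.1145, +0.1145, 0)
  M1 = (+0.1145, +0.1145, 0)
  M2 = (+0.1145, -0.1145, 0)
  M3 = (-0.1145, -0.1145, 0)
Detected image corners:
  c0 = (87.883712, 310.529411) px
  c1 = (403.093204, 331.156853) px
  c2 = (431.094724, 104.208823) px
  c3 = (42.517073, 94.124913) px
Planar DLT: solve 8×8 A·h = b for H (H[2,2]=1):
  H  [+1454.42451 +264.05866 +236.13891]
  H  [+12.51333 +1159.91022 +221.40611]
  H  [-0.27123 +0.91715 +1.00000]
B = K⁻¹H; ‖b₁‖=2.435160, ‖b₂‖=2.435160; λ = 2/(‖b₁‖+‖b₂‖) = 0.410651, sign → tz>0 ⇒ λ=+0.410651
r₁ = λ·B[:,0] = (+0.99113,+0.07245,-0.11138); r₂ = λ·B[:,1] = (-0.02536,+0.92602,+0.37663)
r₃ = r₁×r₂ = (+0.13043,-0.37046,+0.91964); SVD([r₁ r₂ r₃]) → R = UVᵀ:
  R  [+0.99113 -0.02536 +0.13043]
  R  [+0.07245 +0.92602 -0.37046]
  R  [-0.11138 +0.37663 +0.91964]
t = (-0.06089, -0.00652, +0.41065) m
tr R = 2.836794; θ = arccos((tr R − 1)/2) = 0.406786 rad = 23.307°
axis k = ((R−Rᵀ)₃₂, (R−Rᵀ)₁₃, (R−Rᵀ)₂₁) / (2 sinθ) = (+0.944111, +0.305574, +0.123608)
rvec = θ·k = (+0.384051, +0.124303, +0.050282)

rvec=(0.3841, 0.1243, 0.0503) tvec=(-0.0609, -0.0065, 0.4107)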